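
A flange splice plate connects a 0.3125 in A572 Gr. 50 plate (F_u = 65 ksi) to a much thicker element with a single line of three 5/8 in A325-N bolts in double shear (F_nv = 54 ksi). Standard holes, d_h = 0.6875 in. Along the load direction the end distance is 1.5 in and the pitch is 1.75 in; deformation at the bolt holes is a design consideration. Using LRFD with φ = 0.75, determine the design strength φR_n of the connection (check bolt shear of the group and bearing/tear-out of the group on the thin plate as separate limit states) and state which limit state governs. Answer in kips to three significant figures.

60 kips (bearing governs)

Bolt shear: A_b = π·0.625²/4 = 0.3068 in²; R_n = 54 × 0.3068 × 3 × 2 = 99.4 kips → 0.75 × 99.4 = 74.6 kips.
Bearing (1.2 l_c t F_u ≤ 2.4 d t F_u): upper limit = 2.4·0.625·0.3125·65 = 30.47 kips.
  Edge l_c = 1.5 − 0.6875/2 = 1.156 → r_n = 28.18 kips; interior l_c = 1.75 − 0.6875 = 1.062 → r_n = 25.9 kips.
  R_n,bearing = 1·28.18 + 2·25.9 = 79.98 kips → 0.75 × 79.98 = 60 kips.
Bearing governs: 60 kips.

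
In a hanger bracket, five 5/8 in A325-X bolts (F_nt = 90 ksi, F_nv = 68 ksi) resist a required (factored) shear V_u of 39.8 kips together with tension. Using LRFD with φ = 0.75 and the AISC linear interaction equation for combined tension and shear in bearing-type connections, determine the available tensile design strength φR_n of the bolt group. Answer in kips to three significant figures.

81.9 kips

A_b = π·0.625²/4 = 0.3068 in²; f_rv = 39.8 / (5 × 0.3068) = 25.95 ksi.
F'_nt = 1.3 F_nt − (F_nt / φF_nv) f_rv = 1.3·90 − (90/(0.75·68))·25.95 = 71.21 ksi, capped at F_nt → F'_nt = 71.21 ksi.
R_n = F'_nt · A_b · n = 71.21 × 0.3068 × 5 = 109.2 kips.
Design strength φR_n = 0.75 × 109.2 = 81.9 kips.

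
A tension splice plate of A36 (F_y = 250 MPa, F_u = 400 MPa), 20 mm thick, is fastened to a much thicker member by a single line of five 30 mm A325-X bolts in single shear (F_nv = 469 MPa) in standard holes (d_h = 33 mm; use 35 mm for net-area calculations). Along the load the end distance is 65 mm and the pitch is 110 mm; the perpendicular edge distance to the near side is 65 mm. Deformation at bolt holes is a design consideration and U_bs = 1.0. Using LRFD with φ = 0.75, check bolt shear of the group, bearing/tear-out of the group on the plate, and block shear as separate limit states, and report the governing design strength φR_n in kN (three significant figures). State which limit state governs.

1240 kN (bolt shear governs)

Bolt shear: A_b = π·30²/4 = 706.9 mm²; R_n = 469 × 706.9 × 5 × 1 / 1000 = 1658 kN → 0.75 × 1658 = 1240 kN.
Bearing: edge l_c = 48.5, r_n = 465.6 kN; interior l_c = 77, r_n = 576 kN; R_n = 465.6 + 4·576 = 2770 kN → 2080 kN.
Block shear: A_gv = 10100, A_nv = 6950, A_nt = 950 mm²; R_n = min(0.6F_uA_nv, 0.6F_yA_gv) + U_bs·F_u·A_nt = 1895 kN → 1420 kN.
Bolt shear governs: 1240 kN.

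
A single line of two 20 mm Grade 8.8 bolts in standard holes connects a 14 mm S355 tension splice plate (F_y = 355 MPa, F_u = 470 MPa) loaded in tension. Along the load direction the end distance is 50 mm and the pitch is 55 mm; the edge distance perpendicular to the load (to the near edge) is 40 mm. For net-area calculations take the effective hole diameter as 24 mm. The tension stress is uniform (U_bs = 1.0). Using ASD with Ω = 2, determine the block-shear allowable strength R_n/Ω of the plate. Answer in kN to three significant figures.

Shear plane L_v = 50 + 1·55 = 105 mm; A_gv = 105 × 14 = 1470 mm².
A_nv = (105 − 1.5·24) × 14 = 966 mm².
A_nt = (40 − 0.5·24) × 14 = 392 mm².
0.6 F_u A_nv = 272.4 kN; 0.6 F_y A_gv = 313.1 kN → shear rupture governs the shear term.
R_n = 272.4 + 1.0 × 470 × 392 / 1000 = 456.7 kN.
Allowable strength R_n/Ω = 456.7 / 2 = 228 kN.

228 kN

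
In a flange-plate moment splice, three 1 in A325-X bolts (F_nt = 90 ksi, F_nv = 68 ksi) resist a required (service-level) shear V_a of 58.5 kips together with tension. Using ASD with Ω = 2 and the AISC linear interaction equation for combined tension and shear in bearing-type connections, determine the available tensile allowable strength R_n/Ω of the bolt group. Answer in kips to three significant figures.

A_b = π·1²/4 = 0.7854 in²; f_rv = 58.5 / (3 × 0.7854) = 24.83 ksi.
F'_nt = 1.3 F_nt − (Ω F_nt / F_nv) f_rv = 1.3·90 − (2·90/68)·24.83 = 51.28 ksi, capped at F_nt → F'_nt = 51.28 ksi.
R_n = F'_nt · A_b · n = 51.28 × 0.7854 × 3 = 120.8 kips.
Allowable strength R_n/Ω = 120.8 / 2 = 60.4 kips.

60.4 kips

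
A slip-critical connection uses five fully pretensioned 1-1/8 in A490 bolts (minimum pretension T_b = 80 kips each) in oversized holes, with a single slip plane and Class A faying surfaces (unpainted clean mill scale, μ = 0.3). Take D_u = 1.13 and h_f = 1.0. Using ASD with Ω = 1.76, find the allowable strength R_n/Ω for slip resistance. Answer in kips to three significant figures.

77 kips

R_n = μ · D_u · h_f · T_b · n_s · n_b = 0.3 × 1.13 × 1.0 × 80 × 1 × 5 = 135.6 kips.
Allowable strength R_n/Ω = 135.6 / 1.76 = 77 kips.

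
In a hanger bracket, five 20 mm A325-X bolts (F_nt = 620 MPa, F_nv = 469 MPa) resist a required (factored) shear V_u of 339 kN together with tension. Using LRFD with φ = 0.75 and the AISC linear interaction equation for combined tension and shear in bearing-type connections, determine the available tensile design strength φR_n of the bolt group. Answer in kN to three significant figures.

A_b = π·20²/4 = 314.2 mm²; f_rv = 339 × 1000 / (5 × 314.2) = 215.8 MPa.
F'_nt = 1.3 F_nt − (F_nt / φF_nv) f_rv = 1.3·620 − (620/(0.75·469))·215.8 = 425.6 MPa, capped at F_nt → F'_nt = 425.6 MPa.
R_n = F'_nt · A_b · n = 425.6 × 314.2 × 5 / 1000 = 668.5 kN.
Design strength φR_n = 0.75 × 668.5 = 501 kN.

501 kN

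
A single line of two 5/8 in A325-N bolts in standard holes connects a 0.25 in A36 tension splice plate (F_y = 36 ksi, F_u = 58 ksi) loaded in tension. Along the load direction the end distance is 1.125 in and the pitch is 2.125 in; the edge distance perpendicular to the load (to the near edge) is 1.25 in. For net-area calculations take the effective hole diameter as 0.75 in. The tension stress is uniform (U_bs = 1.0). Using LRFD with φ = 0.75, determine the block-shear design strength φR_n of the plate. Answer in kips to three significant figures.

Shear plane L_v = 1.125 + 1·2.125 = 3.25 in; A_gv = 3.25 × 0.25 = 0.8125 in².
A_nv = (3.25 − 1.5·0.75) × 0.25 = 0.5312 in².
A_nt = (1.25 − 0.5·0.75) × 0.25 = 0.2188 in².
0.6 F_u A_nv = 18.49 kips; 0.6 F_y A_gv = 17.55 kips → shear yielding governs the shear term.
R_n = 17.55 + 1.0 × 58 × 0.2188 = 30.24 kips.
Design strength φR_n = 0.75 × 30.24 = 22.7 kips.

22.7 kips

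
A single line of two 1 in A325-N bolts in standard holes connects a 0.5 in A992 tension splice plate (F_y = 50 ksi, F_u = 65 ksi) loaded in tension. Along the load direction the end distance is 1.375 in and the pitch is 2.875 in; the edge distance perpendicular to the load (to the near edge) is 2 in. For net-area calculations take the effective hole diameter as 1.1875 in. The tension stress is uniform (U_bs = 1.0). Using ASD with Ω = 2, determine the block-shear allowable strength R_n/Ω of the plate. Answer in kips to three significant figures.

Shear plane L_v = 1.375 + 1·2.875 = 4.25 in; A_gv = 4.25 × 0.5 = 2.125 in².
A_nv = (4.25 − 1.5·1.1875) × 0.5 = 1.234 in².
A_nt = (2 − 0.5·1.1875) × 0.5 = 0.7031 in².
0.6 F_u A_nv = 48.14 kips; 0.6 F_y A_gv = 63.75 kips → shear rupture governs the shear term.
R_n = 48.14 + 1.0 × 65 × 0.7031 = 93.84 kips.
Allowable strength R_n/Ω = 93.84 / 2 = 46.9 kips.

46.9 kips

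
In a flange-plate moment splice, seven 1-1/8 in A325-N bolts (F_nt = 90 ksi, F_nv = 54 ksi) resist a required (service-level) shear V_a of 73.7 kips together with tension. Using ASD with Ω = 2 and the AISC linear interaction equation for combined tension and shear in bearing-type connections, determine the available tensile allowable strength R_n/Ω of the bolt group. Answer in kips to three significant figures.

284 kips

A_b = π·1.125²/4 = 0.994 in²; f_rv = 73.7 / (7 × 0.994) = 10.59 ksi.
F'_nt = 1.3 F_nt − (Ω F_nt / F_nv) f_rv = 1.3·90 − (2·90/54)·10.59 = 81.69 ksi, capped at F_nt → F'_nt = 81.69 ksi.
R_n = F'_nt · A_b · n = 81.69 × 0.994 × 7 = 568.4 kips.
Allowable strength R_n/Ω = 568.4 / 2 = 284 kips.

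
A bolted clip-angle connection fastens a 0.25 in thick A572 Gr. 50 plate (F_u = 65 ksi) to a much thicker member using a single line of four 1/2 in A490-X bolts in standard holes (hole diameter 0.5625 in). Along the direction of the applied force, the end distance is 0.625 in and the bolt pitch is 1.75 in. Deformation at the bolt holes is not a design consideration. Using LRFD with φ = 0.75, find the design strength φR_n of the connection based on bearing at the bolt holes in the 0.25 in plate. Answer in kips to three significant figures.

Per bolt r_n = 1.5 l_c t F_u ≤ 3.0 d t F_u; upper limit = 3.0 × 0.5 × 0.25 × 65 = 24.38 kips.
Edge bolt: l_c = 0.625 − 0.5625/2 = 0.3438 in → 1.5 × 0.3438 × 0.25 × 65 = 8.379 → r_n = 8.379 kips.
Interior bolts: l_c = 1.75 − 0.5625 = 1.188 in → 1.5 × 1.188 × 0.25 × 65 = 28.95 → r_n = 24.38 kips.
R_n = 1 × 8.379 + 3 × 24.38 = 81.5 kips.
Design strength φR_n = 0.75 × 81.5 = 61.1 kips.

61.1 kips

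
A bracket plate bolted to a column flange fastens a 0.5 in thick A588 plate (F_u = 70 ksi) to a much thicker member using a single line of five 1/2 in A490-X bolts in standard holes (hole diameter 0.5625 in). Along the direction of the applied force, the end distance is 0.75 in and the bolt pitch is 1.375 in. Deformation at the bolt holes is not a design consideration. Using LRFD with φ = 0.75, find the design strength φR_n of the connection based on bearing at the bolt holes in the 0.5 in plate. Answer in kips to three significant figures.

146 kips

Per bolt r_n = 1.5 l_c t F_u ≤ 3.0 d t F_u; upper limit = 3.0 × 0.5 × 0.5 × 70 = 52.5 kips.
Edge bolt: l_c = 0.75 − 0.5625/2 = 0.4688 in → 1.5 × 0.4688 × 0.5 × 70 = 24.61 → r_n = 24.61 kips.
Interior bolts: l_c = 1.375 − 0.5625 = 0.8125 in → 1.5 × 0.8125 × 0.5 × 70 = 42.66 → r_n = 42.66 kips.
R_n = 1 × 24.61 + 4 × 42.66 = 195.2 kips.
Design strength φR_n = 0.75 × 195.2 = 146 kips.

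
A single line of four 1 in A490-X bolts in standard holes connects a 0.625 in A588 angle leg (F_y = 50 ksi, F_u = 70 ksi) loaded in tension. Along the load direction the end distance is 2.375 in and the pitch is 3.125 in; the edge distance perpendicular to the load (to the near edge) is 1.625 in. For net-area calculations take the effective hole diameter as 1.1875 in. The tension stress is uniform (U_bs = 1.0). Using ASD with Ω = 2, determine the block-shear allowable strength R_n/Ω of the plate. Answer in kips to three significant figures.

122 kips

Shear plane L_v = 2.375 + 3·3.125 = 11.75 in; A_gv = 11.75 × 0.625 = 7.344 in².
A_nv = (11.75 − 3.5·1.1875) × 0.625 = 4.746 in².
A_nt = (1.625 − 0.5·1.1875) × 0.625 = 0.6445 in².
0.6 F_u A_nv = 199.3 kips; 0.6 F_y A_gv = 220.3 kips → shear rupture governs the shear term.
R_n = 199.3 + 1.0 × 70 × 0.6445 = 244.5 kips.
Allowable strength R_n/Ω = 244.5 / 2 = 122 kips.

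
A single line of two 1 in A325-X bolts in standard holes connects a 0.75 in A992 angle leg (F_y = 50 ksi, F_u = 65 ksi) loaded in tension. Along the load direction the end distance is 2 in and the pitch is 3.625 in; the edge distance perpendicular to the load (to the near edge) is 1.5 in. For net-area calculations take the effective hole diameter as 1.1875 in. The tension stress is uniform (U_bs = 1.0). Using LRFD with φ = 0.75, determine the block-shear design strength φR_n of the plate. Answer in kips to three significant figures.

Shear plane L_v = 2 + 1·3.625 = 5.625 in; A_gv = 5.625 × 0.75 = 4.219 in².
A_nv = (5.625 − 1.5·1.1875) × 0.75 = 2.883 in².
A_nt = (1.5 − 0.5·1.1875) × 0.75 = 0.6797 in².
0.6 F_u A_nv = 112.4 kips; 0.6 F_y A_gv = 126.6 kips → shear rupture governs the shear term.
R_n = 112.4 + 1.0 × 65 × 0.6797 = 156.6 kips.
Design strength φR_n = 0.75 × 156.6 = 117 kips.

117 kips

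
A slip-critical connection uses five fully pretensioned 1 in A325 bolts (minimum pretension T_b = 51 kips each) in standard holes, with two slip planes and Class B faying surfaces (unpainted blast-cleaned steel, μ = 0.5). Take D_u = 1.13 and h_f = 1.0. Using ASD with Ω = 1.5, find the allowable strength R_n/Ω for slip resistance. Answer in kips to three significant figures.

R_n = μ · D_u · h_f · T_b · n_s · n_b = 0.5 × 1.13 × 1.0 × 51 × 2 × 5 = 288.1 kips.
Allowable strength R_n/Ω = 288.1 / 1.5 = 192 kips.

192 kips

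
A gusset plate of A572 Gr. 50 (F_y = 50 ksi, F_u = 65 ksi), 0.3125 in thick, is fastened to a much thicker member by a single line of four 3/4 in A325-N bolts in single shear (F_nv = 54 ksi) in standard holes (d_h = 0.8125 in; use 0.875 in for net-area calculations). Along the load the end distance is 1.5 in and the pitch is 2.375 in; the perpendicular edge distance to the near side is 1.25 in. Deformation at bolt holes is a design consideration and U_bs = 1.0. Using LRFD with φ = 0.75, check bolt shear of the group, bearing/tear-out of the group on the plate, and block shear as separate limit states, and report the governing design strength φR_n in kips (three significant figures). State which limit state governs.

Bolt shear: A_b = π·0.75²/4 = 0.4418 in²; R_n = 54 × 0.4418 × 4 × 1 = 95.43 kips → 0.75 × 95.43 = 71.6 kips.
Bearing: edge l_c = 1.094, r_n = 26.66 kips; interior l_c = 1.562, r_n = 36.56 kips; R_n = 26.66 + 3·36.56 = 136.3 kips → 102 kips.
Block shear: A_gv = 2.695, A_nv = 1.738, A_nt = 0.2539 in²; R_n = min(0.6F_uA_nv, 0.6F_yA_gv) + U_bs·F_u·A_nt = 84.3 kips → 63.2 kips.
Block shear governs: 63.2 kips.

63.2 kips (block shear governs)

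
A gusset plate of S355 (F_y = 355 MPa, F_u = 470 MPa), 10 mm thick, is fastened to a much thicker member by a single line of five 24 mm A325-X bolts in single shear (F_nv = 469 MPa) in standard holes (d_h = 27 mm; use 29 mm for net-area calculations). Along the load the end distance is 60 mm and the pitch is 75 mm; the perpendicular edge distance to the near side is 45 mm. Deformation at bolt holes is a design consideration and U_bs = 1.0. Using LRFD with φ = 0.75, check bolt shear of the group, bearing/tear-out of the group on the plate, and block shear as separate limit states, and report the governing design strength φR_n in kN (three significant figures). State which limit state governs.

593 kN (block shear governs)

Bolt shear: A_b = π·24²/4 = 452.4 mm²; R_n = 469 × 452.4 × 5 × 1 / 1000 = 1061 kN → 0.75 × 1061 = 796 kN.
Bearing: edge l_c = 46.5, r_n = 262.3 kN; interior l_c = 48, r_n = 270.7 kN; R_n = 262.3 + 4·270.7 = 1345 kN → 1010 kN.
Block shear: A_gv = 3600, A_nv = 2295, A_nt = 305 mm²; R_n = min(0.6F_uA_nv, 0.6F_yA_gv) + U_bs·F_u·A_nt = 790.5 kN → 593 kN.
Block shear governs: 593 kN.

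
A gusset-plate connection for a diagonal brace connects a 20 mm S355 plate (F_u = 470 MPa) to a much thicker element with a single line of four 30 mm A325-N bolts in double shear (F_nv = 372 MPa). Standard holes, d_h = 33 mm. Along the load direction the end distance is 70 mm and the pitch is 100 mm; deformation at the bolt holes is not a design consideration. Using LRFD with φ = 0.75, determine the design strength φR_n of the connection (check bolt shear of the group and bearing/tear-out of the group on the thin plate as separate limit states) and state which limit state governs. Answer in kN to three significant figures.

Bolt shear: A_b = π·30²/4 = 706.9 mm²; R_n = 372 × 706.9 × 4 × 2 / 1000 = 2104 kN → 0.75 × 2104 = 1580 kN.
Bearing (1.5 l_c t F_u ≤ 3.0 d t F_u): upper limit = 3.0·30·20·470 / 1000 = 846 kN.
  Edge l_c = 70 − 33/2 = 53.5 → r_n = 754.4 kN; interior l_c = 100 − 33 = 67 → r_n = 846 kN.
  R_n,bearing = 1·754.4 + 3·846 = 3292 kN → 0.75 × 3292 = 2470 kN.
Bolt shear governs: 1580 kN.

1580 kN (bolt shear governs)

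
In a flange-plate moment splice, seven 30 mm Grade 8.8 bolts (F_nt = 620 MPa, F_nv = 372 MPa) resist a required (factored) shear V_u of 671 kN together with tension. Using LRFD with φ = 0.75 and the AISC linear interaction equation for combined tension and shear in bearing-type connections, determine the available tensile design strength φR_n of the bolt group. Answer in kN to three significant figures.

A_b = π·30²/4 = 706.9 mm²; f_rv = 671 × 1000 / (7 × 706.9) = 135.6 MPa.
F'_nt = 1.3 F_nt − (F_nt / φF_nv) f_rv = 1.3·620 − (620/(0.75·372))·135.6 = 504.6 MPa, capped at F_nt → F'_nt = 504.6 MPa.
R_n = F'_nt · A_b · n = 504.6 × 706.9 × 7 / 1000 = 2497 kN.
Design strength φR_n = 0.75 × 2497 = 1870 kN.

1870 kN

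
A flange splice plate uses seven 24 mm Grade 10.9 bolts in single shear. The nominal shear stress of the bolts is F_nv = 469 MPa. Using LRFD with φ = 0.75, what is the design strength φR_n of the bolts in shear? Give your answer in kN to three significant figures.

1110 kN

A_b = π × 24² / 4 = 452.4 mm².
R_n = F_nv · A_b · n · n_s = 469 × 452.4 × 7 × 1 / 1000 = 1485 kN.
Design strength φR_n = 0.75 × 1485 = 1110 kN.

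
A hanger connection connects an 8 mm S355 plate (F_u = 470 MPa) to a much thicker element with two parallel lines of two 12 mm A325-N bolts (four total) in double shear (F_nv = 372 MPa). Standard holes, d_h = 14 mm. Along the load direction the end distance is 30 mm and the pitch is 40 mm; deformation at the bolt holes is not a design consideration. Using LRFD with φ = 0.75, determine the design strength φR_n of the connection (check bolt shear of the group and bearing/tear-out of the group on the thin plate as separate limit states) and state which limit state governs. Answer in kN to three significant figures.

252 kN (bolt shear governs)

Bolt shear: A_b = π·12²/4 = 113.1 mm²; R_n = 372 × 113.1 × 4 × 2 / 1000 = 336.6 kN → 0.75 × 336.6 = 252 kN.
Bearing (1.5 l_c t F_u ≤ 3.0 d t F_u): upper limit = 3.0·12·8·470 / 1000 = 135.4 kN.
  Edge l_c = 30 − 14/2 = 23 → r_n = 129.7 kN; interior l_c = 40 − 14 = 26 → r_n = 135.4 kN.
  R_n,bearing = 2·129.7 + 2·135.4 = 530.2 kN → 0.75 × 530.2 = 398 kN.
Bolt shear governs: 252 kN.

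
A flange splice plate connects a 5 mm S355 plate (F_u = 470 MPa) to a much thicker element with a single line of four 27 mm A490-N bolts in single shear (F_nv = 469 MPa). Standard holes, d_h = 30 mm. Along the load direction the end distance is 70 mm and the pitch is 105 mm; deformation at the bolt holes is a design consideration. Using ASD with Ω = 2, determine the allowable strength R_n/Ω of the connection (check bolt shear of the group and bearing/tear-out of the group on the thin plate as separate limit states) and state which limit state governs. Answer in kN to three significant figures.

305 kN (bearing governs)

Bolt shear: A_b = π·27²/4 = 572.6 mm²; R_n = 469 × 572.6 × 4 × 1 / 1000 = 1074 kN → 1074 / 2 = 537 kN.
Bearing (1.2 l_c t F_u ≤ 2.4 d t F_u): upper limit = 2.4·27·5·470 / 1000 = 152.3 kN.
  Edge l_c = 70 − 30/2 = 55 → r_n = 152.3 kN; interior l_c = 105 − 30 = 75 → r_n = 152.3 kN.
  R_n,bearing = 1·152.3 + 3·152.3 = 609.1 kN → 609.1 / 2 = 305 kN.
Bearing governs: 305 kN.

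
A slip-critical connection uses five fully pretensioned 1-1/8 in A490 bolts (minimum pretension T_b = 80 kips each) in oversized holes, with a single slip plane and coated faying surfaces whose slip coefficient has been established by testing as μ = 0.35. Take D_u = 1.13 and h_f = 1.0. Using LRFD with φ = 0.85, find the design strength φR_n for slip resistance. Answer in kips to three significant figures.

134 kips

R_n = μ · D_u · h_f · T_b · n_s · n_b = 0.35 × 1.13 × 1.0 × 80 × 1 × 5 = 158.2 kips.
Design strength φR_n = 0.85 × 158.2 = 134 kips.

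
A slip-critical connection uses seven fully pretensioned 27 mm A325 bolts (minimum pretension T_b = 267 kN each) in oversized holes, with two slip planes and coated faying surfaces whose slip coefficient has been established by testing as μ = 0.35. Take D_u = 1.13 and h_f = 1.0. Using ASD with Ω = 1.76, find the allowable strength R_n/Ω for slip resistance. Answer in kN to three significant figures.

R_n = μ · D_u · h_f · T_b · n_s · n_b = 0.35 × 1.13 × 1.0 × 267 × 2 × 7 = 1478 kN.
Allowable strength R_n/Ω = 1478 / 1.76 = 840 kN.

840 kN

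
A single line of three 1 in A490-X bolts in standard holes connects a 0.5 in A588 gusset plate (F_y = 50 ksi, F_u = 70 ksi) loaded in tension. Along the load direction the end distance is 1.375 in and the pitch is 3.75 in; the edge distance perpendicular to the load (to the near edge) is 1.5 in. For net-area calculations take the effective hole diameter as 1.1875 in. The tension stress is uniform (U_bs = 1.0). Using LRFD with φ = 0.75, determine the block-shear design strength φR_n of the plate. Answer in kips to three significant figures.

Shear plane L_v = 1.375 + 2·3.75 = 8.875 in; A_gv = 8.875 × 0.5 = 4.438 in².
A_nv = (8.875 − 2.5·1.1875) × 0.5 = 2.953 in².
A_nt = (1.5 − 0.5·1.1875) × 0.5 = 0.4531 in².
0.6 F_u A_nv = 124 kips; 0.6 F_y A_gv = 133.1 kips → shear rupture governs the shear term.
R_n = 124 + 1.0 × 70 × 0.4531 = 155.8 kips.
Design strength φR_n = 0.75 × 155.8 = 117 kips.

117 kips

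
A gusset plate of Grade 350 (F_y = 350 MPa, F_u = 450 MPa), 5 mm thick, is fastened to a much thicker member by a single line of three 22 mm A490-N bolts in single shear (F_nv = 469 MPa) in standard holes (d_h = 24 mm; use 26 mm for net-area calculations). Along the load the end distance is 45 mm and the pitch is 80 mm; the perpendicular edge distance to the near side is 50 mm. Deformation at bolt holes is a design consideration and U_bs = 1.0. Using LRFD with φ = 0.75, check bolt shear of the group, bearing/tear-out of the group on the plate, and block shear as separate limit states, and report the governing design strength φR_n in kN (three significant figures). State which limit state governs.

204 kN (block shear governs)

Bolt shear: A_b = π·22²/4 = 380.1 mm²; R_n = 469 × 380.1 × 3 × 1 / 1000 = 534.8 kN → 0.75 × 534.8 = 401 kN.
Bearing: edge l_c = 33, r_n = 89.1 kN; interior l_c = 56, r_n = 118.8 kN; R_n = 89.1 + 2·118.8 = 326.7 kN → 245 kN.
Block shear: A_gv = 1025, A_nv = 700, A_nt = 185 mm²; R_n = min(0.6F_uA_nv, 0.6F_yA_gv) + U_bs·F_u·A_nt = 272.2 kN → 204 kN.
Block shear governs: 204 kN.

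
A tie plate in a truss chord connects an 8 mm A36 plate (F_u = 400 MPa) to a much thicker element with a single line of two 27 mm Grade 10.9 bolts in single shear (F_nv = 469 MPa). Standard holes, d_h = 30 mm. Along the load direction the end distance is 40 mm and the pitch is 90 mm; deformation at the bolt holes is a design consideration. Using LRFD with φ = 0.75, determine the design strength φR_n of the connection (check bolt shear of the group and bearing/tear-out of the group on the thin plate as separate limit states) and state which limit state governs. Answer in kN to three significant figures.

228 kN (bearing governs)

Bolt shear: A_b = π·27²/4 = 572.6 mm²; R_n = 469 × 572.6 × 2 × 1 / 1000 = 537.1 kN → 0.75 × 537.1 = 403 kN.
Bearing (1.2 l_c t F_u ≤ 2.4 d t F_u): upper limit = 2.4·27·8·400 / 1000 = 207.4 kN.
  Edge l_c = 40 − 30/2 = 25 → r_n = 96 kN; interior l_c = 90 − 30 = 60 → r_n = 207.4 kN.
  R_n,bearing = 1·96 + 1·207.4 = 303.4 kN → 0.75 × 303.4 = 228 kN.
Bearing governs: 228 kN.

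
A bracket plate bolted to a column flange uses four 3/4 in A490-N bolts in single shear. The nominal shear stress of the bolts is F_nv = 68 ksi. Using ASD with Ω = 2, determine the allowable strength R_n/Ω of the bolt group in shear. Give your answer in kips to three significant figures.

A_b = π × 0.75² / 4 = 0.4418 in².
R_n = F_nv · A_b · n · n_s = 68 × 0.4418 × 4 × 1 = 120.2 kips.
Allowable strength R_n/Ω = 120.2 / 2 = 60.1 kips.

60.1 kips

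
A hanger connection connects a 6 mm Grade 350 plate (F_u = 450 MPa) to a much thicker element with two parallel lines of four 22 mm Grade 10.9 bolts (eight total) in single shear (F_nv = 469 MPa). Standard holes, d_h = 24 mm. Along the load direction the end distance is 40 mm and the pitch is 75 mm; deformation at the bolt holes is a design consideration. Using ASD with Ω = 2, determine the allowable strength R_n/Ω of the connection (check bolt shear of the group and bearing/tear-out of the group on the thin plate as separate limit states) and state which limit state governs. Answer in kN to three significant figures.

Bolt shear: A_b = π·22²/4 = 380.1 mm²; R_n = 469 × 380.1 × 8 × 1 / 1000 = 1426 kN → 1426 / 2 = 713 kN.
Bearing (1.2 l_c t F_u ≤ 2.4 d t F_u): upper limit = 2.4·22·6·450 / 1000 = 142.6 kN.
  Edge l_c = 40 − 24/2 = 28 → r_n = 90.72 kN; interior l_c = 75 − 24 = 51 → r_n = 142.6 kN.
  R_n,bearing = 2·90.72 + 6·142.6 = 1037 kN → 1037 / 2 = 518 kN.
Bearing governs: 518 kN.

518 kN (bearing governs)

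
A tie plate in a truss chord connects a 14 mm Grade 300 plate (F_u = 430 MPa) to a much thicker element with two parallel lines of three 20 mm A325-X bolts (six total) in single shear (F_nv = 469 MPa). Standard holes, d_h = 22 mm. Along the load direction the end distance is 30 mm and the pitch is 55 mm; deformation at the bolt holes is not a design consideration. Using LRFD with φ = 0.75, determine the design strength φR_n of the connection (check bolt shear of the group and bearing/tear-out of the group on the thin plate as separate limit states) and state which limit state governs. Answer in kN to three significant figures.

Bolt shear: A_b = π·20²/4 = 314.2 mm²; R_n = 469 × 314.2 × 6 × 1 / 1000 = 884 kN → 0.75 × 884 = 663 kN.
Bearing (1.5 l_c t F_u ≤ 3.0 d t F_u): upper limit = 3.0·20·14·430 / 1000 = 361.2 kN.
  Edge l_c = 30 − 22/2 = 19 → r_n = 171.6 kN; interior l_c = 55 − 22 = 33 → r_n = 298 kN.
  R_n,bearing = 2·171.6 + 4·298 = 1535 kN → 0.75 × 1535 = 1150 kN.
Bolt shear governs: 663 kN.

663 kN (bolt shear governs)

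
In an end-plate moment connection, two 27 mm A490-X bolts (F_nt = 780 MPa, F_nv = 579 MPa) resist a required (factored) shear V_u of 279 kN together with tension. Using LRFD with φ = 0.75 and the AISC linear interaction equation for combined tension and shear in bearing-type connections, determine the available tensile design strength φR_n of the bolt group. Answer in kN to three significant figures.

A_b = π·27²/4 = 572.6 mm²; f_rv = 279 × 1000 / (2 × 572.6) = 243.6 MPa.
F'_nt = 1.3 F_nt − (F_nt / φF_nv) f_rv = 1.3·780 − (780/(0.75·579))·243.6 = 576.4 MPa, capped at F_nt → F'_nt = 576.4 MPa.
R_n = F'_nt · A_b · n = 576.4 × 572.6 × 2 / 1000 = 660 kN.
Design strength φR_n = 0.75 × 660 = 495 kN.

495 kN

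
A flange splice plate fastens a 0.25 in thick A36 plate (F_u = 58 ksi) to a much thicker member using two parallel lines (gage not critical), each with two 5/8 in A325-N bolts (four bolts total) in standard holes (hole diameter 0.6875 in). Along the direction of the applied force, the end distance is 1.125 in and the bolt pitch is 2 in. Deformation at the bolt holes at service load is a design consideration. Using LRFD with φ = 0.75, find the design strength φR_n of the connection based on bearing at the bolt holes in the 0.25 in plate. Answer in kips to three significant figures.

Per bolt r_n = 1.2 l_c t F_u ≤ 2.4 d t F_u; upper limit = 2.4 × 0.625 × 0.25 × 58 = 21.75 kips.
Edge bolt: l_c = 1.125 − 0.6875/2 = 0.7812 in → 1.2 × 0.7812 × 0.25 × 58 = 13.59 → r_n = 13.59 kips.
Interior bolts: l_c = 2 − 0.6875 = 1.312 in → 1.2 × 1.312 × 0.25 × 58 = 22.84 → r_n = 21.75 kips.
R_n = 2 × 13.59 + 2 × 21.75 = 70.69 kips.
Design strength φR_n = 0.75 × 70.69 = 53 kips.

53 kips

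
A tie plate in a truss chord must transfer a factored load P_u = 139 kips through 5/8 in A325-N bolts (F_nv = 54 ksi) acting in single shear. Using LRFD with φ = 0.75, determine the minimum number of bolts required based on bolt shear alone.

12 bolts

A_b = π·0.625²/4 = 0.3068 in².
Per-bolt design strength φR_n = 0.75 × 54 × 0.3068 × 1 = 12.43 kips.
n ≥ 139 / 12.43 = 11.19 → use 12 bolts.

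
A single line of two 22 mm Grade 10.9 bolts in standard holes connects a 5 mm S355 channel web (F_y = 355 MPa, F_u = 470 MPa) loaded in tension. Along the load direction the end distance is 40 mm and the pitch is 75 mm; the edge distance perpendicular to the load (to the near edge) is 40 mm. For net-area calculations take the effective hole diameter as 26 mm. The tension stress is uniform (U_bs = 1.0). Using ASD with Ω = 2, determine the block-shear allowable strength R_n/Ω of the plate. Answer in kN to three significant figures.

85.3 kN

Shear plane L_v = 40 + 1·75 = 115 mm; A_gv = 115 × 5 = 575 mm².
A_nv = (115 − 1.5·26) × 5 = 380 mm².
A_nt = (40 − 0.5·26) × 5 = 135 mm².
0.6 F_u A_nv = 107.2 kN; 0.6 F_y A_gv = 122.5 kN → shear rupture governs the shear term.
R_n = 107.2 + 1.0 × 470 × 135 / 1000 = 170.6 kN.
Allowable strength R_n/Ω = 170.6 / 2 = 85.3 kN.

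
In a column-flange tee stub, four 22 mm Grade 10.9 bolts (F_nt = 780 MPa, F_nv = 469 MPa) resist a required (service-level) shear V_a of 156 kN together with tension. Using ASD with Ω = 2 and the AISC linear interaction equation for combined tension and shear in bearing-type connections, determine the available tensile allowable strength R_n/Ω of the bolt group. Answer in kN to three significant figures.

A_b = π·22²/4 = 380.1 mm²; f_rv = 156 × 1000 / (4 × 380.1) = 102.6 MPa.
F'_nt = 1.3 F_nt − (Ω F_nt / F_nv) f_rv = 1.3·780 − (2·780/469)·102.6 = 672.7 MPa, capped at F_nt → F'_nt = 672.7 MPa.
R_n = F'_nt · A_b · n = 672.7 × 380.1 × 4 / 1000 = 1023 kN.
Allowable strength R_n/Ω = 1023 / 2 = 511 kN.

511 kN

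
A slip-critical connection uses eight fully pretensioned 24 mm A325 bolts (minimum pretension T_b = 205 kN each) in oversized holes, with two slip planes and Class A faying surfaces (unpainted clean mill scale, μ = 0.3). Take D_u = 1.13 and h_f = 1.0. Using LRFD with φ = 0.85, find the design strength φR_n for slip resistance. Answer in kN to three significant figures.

R_n = μ · D_u · h_f · T_b · n_s · n_b = 0.3 × 1.13 × 1.0 × 205 × 2 × 8 = 1112 kN.
Design strength φR_n = 0.85 × 1112 = 945 kN.

945 kN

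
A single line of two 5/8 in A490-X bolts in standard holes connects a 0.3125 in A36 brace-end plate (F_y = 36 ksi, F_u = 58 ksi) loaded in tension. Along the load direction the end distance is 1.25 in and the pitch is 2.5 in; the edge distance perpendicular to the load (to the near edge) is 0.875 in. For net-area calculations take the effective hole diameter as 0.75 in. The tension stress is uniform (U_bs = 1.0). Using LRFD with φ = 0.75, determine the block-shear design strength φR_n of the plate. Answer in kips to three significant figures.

Shear plane L_v = 1.25 + 1·2.5 = 3.75 in; A_gv = 3.75 × 0.3125 = 1.172 in².
A_nv = (3.75 − 1.5·0.75) × 0.3125 = 0.8203 in².
A_nt = (0.875 − 0.5·0.75) × 0.3125 = 0.1562 in².
0.6 F_u A_nv = 28.55 kips; 0.6 F_y A_gv = 25.31 kips → shear yielding governs the shear term.
R_n = 25.31 + 1.0 × 58 × 0.1562 = 34.38 kips.
Design strength φR_n = 0.75 × 34.38 = 25.8 kips.

25.8 kips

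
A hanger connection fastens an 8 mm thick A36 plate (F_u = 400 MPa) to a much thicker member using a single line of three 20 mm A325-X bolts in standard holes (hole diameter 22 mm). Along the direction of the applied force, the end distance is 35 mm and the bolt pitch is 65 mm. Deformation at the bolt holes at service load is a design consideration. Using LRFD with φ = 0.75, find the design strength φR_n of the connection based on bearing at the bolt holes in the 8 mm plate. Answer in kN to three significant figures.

300 kN

Per bolt r_n = 1.2 l_c t F_u ≤ 2.4 d t F_u; upper limit = 2.4 × 20 × 8 × 400 / 1000 = 153.6 kN.
Edge bolt: l_c = 35 − 22/2 = 24 mm → 1.2 × 24 × 8 × 400 / 1000 = 92.16 → r_n = 92.16 kN.
Interior bolts: l_c = 65 − 22 = 43 mm → 1.2 × 43 × 8 × 400 / 1000 = 165.1 → r_n = 153.6 kN.
R_n = 1 × 92.16 + 2 × 153.6 = 399.4 kN.
Design strength φR_n = 0.75 × 399.4 = 300 kN.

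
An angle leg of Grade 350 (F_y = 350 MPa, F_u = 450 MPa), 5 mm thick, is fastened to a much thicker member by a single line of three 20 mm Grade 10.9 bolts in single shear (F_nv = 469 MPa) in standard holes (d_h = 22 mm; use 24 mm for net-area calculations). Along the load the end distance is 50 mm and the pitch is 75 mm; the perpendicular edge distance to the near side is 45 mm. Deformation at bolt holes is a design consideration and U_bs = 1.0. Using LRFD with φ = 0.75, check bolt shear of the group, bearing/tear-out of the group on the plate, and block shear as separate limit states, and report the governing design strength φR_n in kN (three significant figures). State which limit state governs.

Bolt shear: A_b = π·20²/4 = 314.2 mm²; R_n = 469 × 314.2 × 3 × 1 / 1000 = 442 kN → 0.75 × 442 = 332 kN.
Bearing: edge l_c = 39, r_n = 105.3 kN; interior l_c = 53, r_n = 108 kN; R_n = 105.3 + 2·108 = 321.3 kN → 241 kN.
Block shear: A_gv = 1000, A_nv = 700, A_nt = 165 mm²; R_n = min(0.6F_uA_nv, 0.6F_yA_gv) + U_bs·F_u·A_nt = 263.2 kN → 197 kN.
Block shear governs: 197 kN.

197 kN (block shear governs)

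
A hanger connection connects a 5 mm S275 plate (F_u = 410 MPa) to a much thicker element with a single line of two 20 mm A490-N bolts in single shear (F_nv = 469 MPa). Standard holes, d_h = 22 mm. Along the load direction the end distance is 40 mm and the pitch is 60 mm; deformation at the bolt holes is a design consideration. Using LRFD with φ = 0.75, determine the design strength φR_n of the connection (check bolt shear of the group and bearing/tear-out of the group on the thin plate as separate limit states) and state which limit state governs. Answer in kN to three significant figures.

Bolt shear: A_b = π·20²/4 = 314.2 mm²; R_n = 469 × 314.2 × 2 × 1 / 1000 = 294.7 kN → 0.75 × 294.7 = 221 kN.
Bearing (1.2 l_c t F_u ≤ 2.4 d t F_u): upper limit = 2.4·20·5·410 / 1000 = 98.4 kN.
  Edge l_c = 40 − 22/2 = 29 → r_n = 71.34 kN; interior l_c = 60 − 22 = 38 → r_n = 93.48 kN.
  R_n,bearing = 1·71.34 + 1·93.48 = 164.8 kN → 0.75 × 164.8 = 124 kN.
Bearing governs: 124 kN.

124 kN (bearing governs)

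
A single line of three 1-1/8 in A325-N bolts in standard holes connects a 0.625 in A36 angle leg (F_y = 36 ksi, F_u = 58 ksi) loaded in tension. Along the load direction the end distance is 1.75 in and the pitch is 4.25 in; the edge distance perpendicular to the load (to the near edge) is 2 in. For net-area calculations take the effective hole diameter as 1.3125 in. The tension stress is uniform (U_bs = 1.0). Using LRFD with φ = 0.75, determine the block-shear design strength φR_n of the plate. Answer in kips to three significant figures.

140 kips

Shear plane L_v = 1.75 + 2·4.25 = 10.25 in; A_gv = 10.25 × 0.625 = 6.406 in².
A_nv = (10.25 − 2.5·1.3125) × 0.625 = 4.355 in².
A_nt = (2 − 0.5·1.3125) × 0.625 = 0.8398 in².
0.6 F_u A_nv = 151.6 kips; 0.6 F_y A_gv = 138.4 kips → shear yielding governs the shear term.
R_n = 138.4 + 1.0 × 58 × 0.8398 = 187.1 kips.
Design strength φR_n = 0.75 × 187.1 = 140 kips.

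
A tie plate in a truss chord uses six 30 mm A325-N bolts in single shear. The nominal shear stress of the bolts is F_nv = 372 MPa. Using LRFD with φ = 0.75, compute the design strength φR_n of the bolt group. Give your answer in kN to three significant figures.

A_b = π × 30² / 4 = 706.9 mm².
R_n = F_nv · A_b · n · n_s = 372 × 706.9 × 6 × 1 / 1000 = 1578 kN.
Design strength φR_n = 0.75 × 1578 = 1180 kN.

1180 kN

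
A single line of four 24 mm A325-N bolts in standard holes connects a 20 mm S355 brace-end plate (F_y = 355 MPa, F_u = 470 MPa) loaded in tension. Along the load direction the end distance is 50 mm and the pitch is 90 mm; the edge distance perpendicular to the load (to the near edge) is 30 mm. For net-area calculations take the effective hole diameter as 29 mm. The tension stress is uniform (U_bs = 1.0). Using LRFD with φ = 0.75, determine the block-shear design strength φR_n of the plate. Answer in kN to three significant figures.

1030 kN

Shear plane L_v = 50 + 3·90 = 320 mm; A_gv = 320 × 20 = 6400 mm².
A_nv = (320 − 3.5·29) × 20 = 4370 mm².
A_nt = (30 − 0.5·29) × 20 = 310 mm².
0.6 F_u A_nv = 1232 kN; 0.6 F_y A_gv = 1363 kN → shear rupture governs the shear term.
R_n = 1232 + 1.0 × 470 × 310 / 1000 = 1378 kN.
Design strength φR_n = 0.75 × 1378 = 1030 kN.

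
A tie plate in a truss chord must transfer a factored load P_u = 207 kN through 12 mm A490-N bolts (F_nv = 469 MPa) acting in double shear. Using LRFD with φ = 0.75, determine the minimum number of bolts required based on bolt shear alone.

A_b = π·12²/4 = 113.1 mm².
Per-bolt design strength φR_n = 0.75 × 469 × 113.1 × 2 / 1000 = 79.56 kN.
n ≥ 207 / 79.56 = 2.602 → use 3 bolts.

3 bolts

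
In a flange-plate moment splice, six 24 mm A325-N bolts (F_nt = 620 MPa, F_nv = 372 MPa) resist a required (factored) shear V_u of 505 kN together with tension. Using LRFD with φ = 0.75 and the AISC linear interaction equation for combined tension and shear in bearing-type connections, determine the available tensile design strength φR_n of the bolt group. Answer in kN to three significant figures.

A_b = π·24²/4 = 452.4 mm²; f_rv = 505 × 1000 / (6 × 452.4) = 186 MPa.
F'_nt = 1.3 F_nt − (F_nt / φF_nv) f_rv = 1.3·620 − (620/(0.75·372))·186 = 392.6 MPa, capped at F_nt → F'_nt = 392.6 MPa.
R_n = F'_nt · A_b · n = 392.6 × 452.4 × 6 / 1000 = 1066 kN.
Design strength φR_n = 0.75 × 1066 = 799 kN.

799 kN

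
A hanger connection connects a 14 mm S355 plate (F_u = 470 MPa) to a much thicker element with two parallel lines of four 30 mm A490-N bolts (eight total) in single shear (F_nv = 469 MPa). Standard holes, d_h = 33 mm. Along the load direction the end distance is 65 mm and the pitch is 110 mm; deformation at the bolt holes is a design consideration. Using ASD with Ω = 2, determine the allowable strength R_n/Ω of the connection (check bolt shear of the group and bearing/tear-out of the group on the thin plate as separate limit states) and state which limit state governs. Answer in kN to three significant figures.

1330 kN (bolt shear governs)

Bolt shear: A_b = π·30²/4 = 706.9 mm²; R_n = 469 × 706.9 × 8 × 1 / 1000 = 2652 kN → 2652 / 2 = 1330 kN.
Bearing (1.2 l_c t F_u ≤ 2.4 d t F_u): upper limit = 2.4·30·14·470 / 1000 = 473.8 kN.
  Edge l_c = 65 − 33/2 = 48.5 → r_n = 383 kN; interior l_c = 110 − 33 = 77 → r_n = 473.8 kN.
  R_n,bearing = 2·383 + 6·473.8 = 3608 kN → 3608 / 2 = 1800 kN.
Bolt shear governs: 1330 kN.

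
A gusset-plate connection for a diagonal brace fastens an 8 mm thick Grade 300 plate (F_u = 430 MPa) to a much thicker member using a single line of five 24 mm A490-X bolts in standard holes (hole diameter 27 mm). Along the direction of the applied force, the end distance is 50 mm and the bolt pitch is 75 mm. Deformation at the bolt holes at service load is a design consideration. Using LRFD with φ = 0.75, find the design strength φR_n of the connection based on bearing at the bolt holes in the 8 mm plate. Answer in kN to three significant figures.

Per bolt r_n = 1.2 l_c t F_u ≤ 2.4 d t F_u; upper limit = 2.4 × 24 × 8 × 430 / 1000 = 198.1 kN.
Edge bolt: l_c = 50 − 27/2 = 36.5 mm → 1.2 × 36.5 × 8 × 430 / 1000 = 150.7 → r_n = 150.7 kN.
Interior bolts: l_c = 75 − 27 = 48 mm → 1.2 × 48 × 8 × 430 / 1000 = 198.1 → r_n = 198.1 kN.
R_n = 1 × 150.7 + 4 × 198.1 = 943.2 kN.
Design strength φR_n = 0.75 × 943.2 = 707 kN.

707 kN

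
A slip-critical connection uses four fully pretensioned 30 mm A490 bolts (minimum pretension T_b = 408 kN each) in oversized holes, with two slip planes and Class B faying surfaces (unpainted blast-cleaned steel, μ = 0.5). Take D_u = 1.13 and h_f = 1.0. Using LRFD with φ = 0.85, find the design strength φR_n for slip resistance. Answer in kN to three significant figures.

R_n = μ · D_u · h_f · T_b · n_s · n_b = 0.5 × 1.13 × 1.0 × 408 × 2 × 4 = 1844 kN.
Design strength φR_n = 0.85 × 1844 = 1570 kN.

1570 kN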